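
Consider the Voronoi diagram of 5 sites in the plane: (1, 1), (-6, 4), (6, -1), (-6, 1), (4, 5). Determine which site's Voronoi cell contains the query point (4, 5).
Nearest site = (4, 5)

The Voronoi cell of site s contains exactly those query points closer to s than to any other site. Compute squared distances from q = (4, 5) to each site:
  (4 − 4)² + (5 − 5)² = 0
  (1 − 4)² + (1 − 5)² = 25
  (6 − 4)² + (-1 − 5)² = 40
  (-6 − 4)² + (4 − 5)² = 101
  (-6 − 4)² + (1 − 5)² = 116
Minimum is attained by (4, 5), so q lies in its Voronoi cell.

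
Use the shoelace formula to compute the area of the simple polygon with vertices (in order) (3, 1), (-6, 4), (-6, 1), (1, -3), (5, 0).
Area = 73/2

Shoelace formula: Area = (1/2) |Σ_i (x_i · y_{i+1} − x_{i+1} · y_i)| (indices mod n). Compute each cross term:
  (3)(4) − (-6)(1) = 18
  (-6)(1) − (-6)(4) = 18
  (-6)(-3) − (1)(1) = 17
  (1)(0) − (5)(-3) = 15
  (5)(1) − (3)(0) = 5
Sum = 73, so (signed) Area = 73/2 = 73/2, |Area| = 73/2.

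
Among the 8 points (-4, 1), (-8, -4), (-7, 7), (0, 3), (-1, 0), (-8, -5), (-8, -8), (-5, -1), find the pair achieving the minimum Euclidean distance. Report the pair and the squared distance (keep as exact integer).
Pair = ((-8, -4), (-8, -5)); squared distance = 1

Compute all C(8, 2) = 28 pairwise squared distances (x_i − x_j)² + (y_i − y_j)². The minimum is 1, attained by the pair ((-8, -4), (-8, -5)).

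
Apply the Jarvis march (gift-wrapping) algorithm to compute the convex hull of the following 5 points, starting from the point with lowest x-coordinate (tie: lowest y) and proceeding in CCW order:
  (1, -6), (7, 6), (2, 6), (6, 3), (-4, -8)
Hull (CCW) = [(-4, -8), (1, -6), (6, 3), (7, 6), (2, 6)]

Jarvis march: at each step, from the current hull vertex p, select the next vertex q as the point such that every other point lies strictly to the left of (or on) the directed line p → q. (Equivalently: for every other point r, the cross product (q − p) × (r − p) ≥ 0.)
Starting point (lowest x, tie lowest y): (-4, -8). Wrap until returning to start. Resulting hull: (-4, -8), (1, -6), (6, 3), (7, 6), (2, 6).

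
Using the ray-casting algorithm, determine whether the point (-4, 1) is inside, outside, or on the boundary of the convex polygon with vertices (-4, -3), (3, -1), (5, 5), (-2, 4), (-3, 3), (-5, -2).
The point (-4, 1) lies strictly outside the polygon

Cast a horizontal ray to the right from the query point and count how many polygon edges it crosses (each edge strictly once or zero times, handled with the usual half-open convention). 
Parity of crossings → even ⇒ outside.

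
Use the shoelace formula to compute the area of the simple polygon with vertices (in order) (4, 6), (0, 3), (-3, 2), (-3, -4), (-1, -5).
Area = 32

Shoelace formula: Area = (1/2) |Σ_i (x_i · y_{i+1} − x_{i+1} · y_i)| (indices mod n). Compute each cross term:
  (4)(3) − (0)(6) = 12
  (0)(2) − (-3)(3) = 9
  (-3)(-4) − (-3)(2) = 18
  (-3)(-5) − (-1)(-4) = 11
  (-1)(6) − (4)(-5) = 14
Sum = 64, so (signed) Area = 64/2 = 32, |Area| = 32.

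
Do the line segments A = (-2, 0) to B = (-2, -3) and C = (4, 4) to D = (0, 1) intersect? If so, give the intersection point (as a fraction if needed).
No (intersection of containing lines falls outside at least one segment)

Parametrize and solve: t = 1/6, s = 3/2. At least one of these is outside [0, 1], so the segments do not intersect.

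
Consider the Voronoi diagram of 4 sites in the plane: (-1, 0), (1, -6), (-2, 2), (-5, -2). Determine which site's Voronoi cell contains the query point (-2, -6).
Nearest site = (1, -6)

The Voronoi cell of site s contains exactly those query points closer to s than to any other site. Compute squared distances from q = (-2, -6) to each site:
  (1 − -2)² + (-6 − -6)² = 9
  (-5 − -2)² + (-2 − -6)² = 25
  (-1 − -2)² + (0 − -6)² = 37
  (-2 − -2)² + (2 − -6)² = 64
Minimum is attained by (1, -6), so q lies in its Voronoi cell.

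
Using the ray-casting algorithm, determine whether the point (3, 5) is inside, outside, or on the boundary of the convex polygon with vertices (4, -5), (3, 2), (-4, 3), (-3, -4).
The point (3, 5) lies strictly outside the polygon

Cast a horizontal ray to the right from the query point and count how many polygon edges it crosses (each edge strictly once or zero times, handled with the usual half-open convention). 
Parity of crossings → even ⇒ outside.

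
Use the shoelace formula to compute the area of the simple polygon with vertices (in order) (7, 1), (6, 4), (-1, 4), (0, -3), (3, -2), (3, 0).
Area = 71/2

Shoelace formula: Area = (1/2) |Σ_i (x_i · y_{i+1} − x_{i+1} · y_i)| (indices mod n). Compute each cross term:
  (7)(4) − (6)(1) = 22
  (6)(4) − (-1)(4) = 28
  (-1)(-3) − (0)(4) = 3
  (0)(-2) − (3)(-3) = 9
  (3)(0) − (3)(-2) = 6
  (3)(1) − (7)(0) = 3
Sum = 71, so (signed) Area = 71/2 = 71/2, |Area| = 71/2.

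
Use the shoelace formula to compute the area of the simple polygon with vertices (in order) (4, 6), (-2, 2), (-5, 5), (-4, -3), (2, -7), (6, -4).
Area = 175/2

Shoelace formula: Area = (1/2) |Σ_i (x_i · y_{i+1} − x_{i+1} · y_i)| (indices mod n). Compute each cross term:
  (4)(2) − (-2)(6) = 20
  (-2)(5) − (-5)(2) = 0
  (-5)(-3) − (-4)(5) = 35
  (-4)(-7) − (2)(-3) = 34
  (2)(-4) − (6)(-7) = 34
  (6)(6) − (4)(-4) = 52
Sum = 175, so (signed) Area = 175/2 = 175/2, |Area| = 175/2.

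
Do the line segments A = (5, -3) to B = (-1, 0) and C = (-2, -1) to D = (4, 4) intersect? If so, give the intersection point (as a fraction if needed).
Yes; intersection at (-7/8, -1/16) (t = 47/48 on AB, s = 3/16 on CD)

Parametrize AB as A + t(B − A) = (5 + -6 t, -3 + 3 t) and CD as C + s(D − C) = (-2 + 6 s, -1 + 5 s). Solve the linear system for (t, s). Determinant = 48 ≠ 0, so a unique intersection of the containing lines exists. Solution: t = 47/48, s = 3/16 — both in [0, 1], so the segments cross. Intersection point: (-7/8, -1/16).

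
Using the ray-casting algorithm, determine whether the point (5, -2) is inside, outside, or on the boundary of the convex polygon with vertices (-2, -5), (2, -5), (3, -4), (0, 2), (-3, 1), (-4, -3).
The point (5, -2) lies strictly outside the polygon

Cast a horizontal ray to the right from the query point and count how many polygon edges it crosses (each edge strictly once or zero times, handled with the usual half-open convention). 
Parity of crossings → even ⇒ outside.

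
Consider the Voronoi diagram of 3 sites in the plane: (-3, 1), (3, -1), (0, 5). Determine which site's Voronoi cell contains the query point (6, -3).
Nearest site = (3, -1)

The Voronoi cell of site s contains exactly those query points closer to s than to any other site. Compute squared distances from q = (6, -3) to each site:
  (3 − 6)² + (-1 − -3)² = 13
  (-3 − 6)² + (1 − -3)² = 97
  (0 − 6)² + (5 − -3)² = 100
Minimum is attained by (3, -1), so q lies in its Voronoi cell.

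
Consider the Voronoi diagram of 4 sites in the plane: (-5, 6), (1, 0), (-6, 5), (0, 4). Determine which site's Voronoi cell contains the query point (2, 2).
Nearest site = (1, 0)

The Voronoi cell of site s contains exactly those query points closer to s than to any other site. Compute squared distances from q = (2, 2) to each site:
  (1 − 2)² + (0 − 2)² = 5
  (0 − 2)² + (4 − 2)² = 8
  (-5 − 2)² + (6 − 2)² = 65
  (-6 − 2)² + (5 − 2)² = 73
Minimum is attained by (1, 0), so q lies in its Voronoi cell.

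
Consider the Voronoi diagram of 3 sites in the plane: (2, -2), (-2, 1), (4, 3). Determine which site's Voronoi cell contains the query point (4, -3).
Nearest site = (2, -2)

The Voronoi cell of site s contains exactly those query points closer to s than to any other site. Compute squared distances from q = (4, -3) to each site:
  (2 − 4)² + (-2 − -3)² = 5
  (4 − 4)² + (3 − -3)² = 36
  (-2 − 4)² + (1 − -3)² = 52
Minimum is attained by (2, -2), so q lies in its Voronoi cell.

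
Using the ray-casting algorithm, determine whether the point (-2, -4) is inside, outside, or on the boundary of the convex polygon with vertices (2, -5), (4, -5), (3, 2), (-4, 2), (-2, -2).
The point (-2, -4) lies strictly outside the polygon

Cast a horizontal ray to the right from the query point and count how many polygon edges it crosses (each edge strictly once or zero times, handled with the usual half-open convention). 
Parity of crossings → even ⇒ outside.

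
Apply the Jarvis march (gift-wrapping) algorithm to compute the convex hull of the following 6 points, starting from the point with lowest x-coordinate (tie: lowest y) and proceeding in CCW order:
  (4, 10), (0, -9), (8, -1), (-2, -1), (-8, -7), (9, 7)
Hull (CCW) = [(-8, -7), (0, -9), (8, -1), (9, 7), (4, 10)]

Jarvis march: at each step, from the current hull vertex p, select the next vertex q as the point such that every other point lies strictly to the left of (or on) the directed line p → q. (Equivalently: for every other point r, the cross product (q − p) × (r − p) ≥ 0.)
Starting point (lowest x, tie lowest y): (-8, -7). Wrap until returning to start. Resulting hull: (-8, -7), (0, -9), (8, -1), (9, 7), (4, 10).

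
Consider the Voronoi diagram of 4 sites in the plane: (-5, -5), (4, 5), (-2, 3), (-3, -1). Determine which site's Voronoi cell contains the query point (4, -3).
Nearest site = (-3, -1)

The Voronoi cell of site s contains exactly those query points closer to s than to any other site. Compute squared distances from q = (4, -3) to each site:
  (-3 − 4)² + (-1 − -3)² = 53
  (4 − 4)² + (5 − -3)² = 64
  (-2 − 4)² + (3 − -3)² = 72
  (-5 − 4)² + (-5 − -3)² = 85
Minimum is attained by (-3, -1), so q lies in its Voronoi cell.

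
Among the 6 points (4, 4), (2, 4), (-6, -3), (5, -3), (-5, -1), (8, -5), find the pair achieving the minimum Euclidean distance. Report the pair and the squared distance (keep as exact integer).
Pair = ((4, 4), (2, 4)); squared distance = 4

Compute all C(6, 2) = 15 pairwise squared distances (x_i − x_j)² + (y_i − y_j)². The minimum is 4, attained by the pair ((4, 4), (2, 4)).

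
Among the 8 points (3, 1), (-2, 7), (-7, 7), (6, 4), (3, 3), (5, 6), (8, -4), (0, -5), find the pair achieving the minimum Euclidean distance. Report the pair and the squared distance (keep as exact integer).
Pair = ((3, 1), (3, 3)); squared distance = 4

Compute all C(8, 2) = 28 pairwise squared distances (x_i − x_j)² + (y_i − y_j)². The minimum is 4, attained by the pair ((3, 1), (3, 3)).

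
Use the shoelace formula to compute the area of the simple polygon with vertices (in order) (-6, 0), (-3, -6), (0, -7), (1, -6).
Area = 14

Shoelace formula: Area = (1/2) |Σ_i (x_i · y_{i+1} − x_{i+1} · y_i)| (indices mod n). Compute each cross term:
  (-6)(-6) − (-3)(0) = 36
  (-3)(-7) − (0)(-6) = 21
  (0)(-6) − (1)(-7) = 7
  (1)(0) − (-6)(-6) = -36
Sum = 28, so (signed) Area = 28/2 = 14, |Area| = 14.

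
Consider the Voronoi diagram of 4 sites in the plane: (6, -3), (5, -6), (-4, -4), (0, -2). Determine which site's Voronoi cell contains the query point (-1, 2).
Nearest site = (0, -2)

The Voronoi cell of site s contains exactly those query points closer to s than to any other site. Compute squared distances from q = (-1, 2) to each site:
  (0 − -1)² + (-2 − 2)² = 17
  (-4 − -1)² + (-4 − 2)² = 45
  (6 − -1)² + (-3 − 2)² = 74
  (5 − -1)² + (-6 − 2)² = 100
Minimum is attained by (0, -2), so q lies in its Voronoi cell.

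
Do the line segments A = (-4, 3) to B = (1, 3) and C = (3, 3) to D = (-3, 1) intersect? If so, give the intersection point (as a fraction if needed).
No (intersection of containing lines falls outside at least one segment)

Parametrize and solve: t = 7/5, s = 0. At least one of these is outside [0, 1], so the segments do not intersect.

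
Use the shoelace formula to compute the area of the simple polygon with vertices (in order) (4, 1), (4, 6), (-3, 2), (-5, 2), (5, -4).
Area = 81/2

Shoelace formula: Area = (1/2) |Σ_i (x_i · y_{i+1} − x_{i+1} · y_i)| (indices mod n). Compute each cross term:
  (4)(6) − (4)(1) = 20
  (4)(2) − (-3)(6) = 26
  (-3)(2) − (-5)(2) = 4
  (-5)(-4) − (5)(2) = 10
  (5)(1) − (4)(-4) = 21
Sum = 81, so (signed) Area = 81/2 = 81/2, |Area| = 81/2.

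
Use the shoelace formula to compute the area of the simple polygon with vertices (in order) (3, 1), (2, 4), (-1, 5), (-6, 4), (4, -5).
Area = 83/2

Shoelace formula: Area = (1/2) |Σ_i (x_i · y_{i+1} − x_{i+1} · y_i)| (indices mod n). Compute each cross term:
  (3)(4) − (2)(1) = 10
  (2)(5) − (-1)(4) = 14
  (-1)(4) − (-6)(5) = 26
  (-6)(-5) − (4)(4) = 14
  (4)(1) − (3)(-5) = 19
Sum = 83, so (signed) Area = 83/2 = 83/2, |Area| = 83/2.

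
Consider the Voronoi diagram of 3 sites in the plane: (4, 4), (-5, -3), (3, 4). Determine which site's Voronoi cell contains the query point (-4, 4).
Nearest site = (3, 4)

The Voronoi cell of site s contains exactly those query points closer to s than to any other site. Compute squared distances from q = (-4, 4) to each site:
  (3 − -4)² + (4 − 4)² = 49
  (-5 − -4)² + (-3 − 4)² = 50
  (4 − -4)² + (4 − 4)² = 64
Minimum is attained by (3, 4), so q lies in its Voronoi cell.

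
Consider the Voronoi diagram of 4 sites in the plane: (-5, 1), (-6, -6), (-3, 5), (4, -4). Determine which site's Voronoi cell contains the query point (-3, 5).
Nearest site = (-3, 5)

The Voronoi cell of site s contains exactly those query points closer to s than to any other site. Compute squared distances from q = (-3, 5) to each site:
  (-3 − -3)² + (5 − 5)² = 0
  (-5 − -3)² + (1 − 5)² = 20
  (-6 − -3)² + (-6 − 5)² = 130
  (4 − -3)² + (-4 − 5)² = 130
Minimum is attained by (-3, 5), so q lies in its Voronoi cell.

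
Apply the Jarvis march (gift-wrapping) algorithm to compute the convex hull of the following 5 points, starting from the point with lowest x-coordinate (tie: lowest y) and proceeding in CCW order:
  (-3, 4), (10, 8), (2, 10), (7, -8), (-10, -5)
Hull (CCW) = [(-10, -5), (7, -8), (10, 8), (2, 10), (-3, 4)]

Jarvis march: at each step, from the current hull vertex p, select the next vertex q as the point such that every other point lies strictly to the left of (or on) the directed line p → q. (Equivalently: for every other point r, the cross product (q − p) × (r − p) ≥ 0.)
Starting point (lowest x, tie lowest y): (-10, -5). Wrap until returning to start. Resulting hull: (-10, -5), (7, -8), (10, 8), (2, 10), (-3, 4).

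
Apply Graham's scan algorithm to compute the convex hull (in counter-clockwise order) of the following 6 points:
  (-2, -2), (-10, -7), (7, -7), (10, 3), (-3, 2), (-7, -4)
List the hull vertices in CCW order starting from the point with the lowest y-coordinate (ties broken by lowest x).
Hull (CCW) = [(-10, -7), (7, -7), (10, 3), (-3, 2)]

Graham scan procedure:
  1. Find the pivot p₀ = point with lowest y (tie → lowest x): (-10, -7).
  2. Sort the remaining points by polar angle around p₀.
  3. Walk through sorted points, maintaining a stack; pop the top while the last three entries make a non-left turn (cross product ≤ 0).
  4. Final stack is the convex hull in CCW order: (-10, -7), (7, -7), (10, 3), (-3, 2).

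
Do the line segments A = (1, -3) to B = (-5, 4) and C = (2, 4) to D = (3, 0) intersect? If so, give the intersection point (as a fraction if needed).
No (intersection of containing lines falls outside at least one segment)

Parametrize and solve: t = -11/17, s = 49/17. At least one of these is outside [0, 1], so the segments do not intersect.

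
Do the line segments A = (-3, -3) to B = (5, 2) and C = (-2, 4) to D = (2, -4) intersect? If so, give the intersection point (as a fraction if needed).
Yes; intersection at (3/7, -6/7) (t = 3/7 on AB, s = 17/28 on CD)

Parametrize AB as A + t(B − A) = (-3 + 8 t, -3 + 5 t) and CD as C + s(D − C) = (-2 + 4 s, 4 + -8 s). Solve the linear system for (t, s). Determinant = 84 ≠ 0, so a unique intersection of the containing lines exists. Solution: t = 3/7, s = 17/28 — both in [0, 1], so the segments cross. Intersection point: (3/7, -6/7).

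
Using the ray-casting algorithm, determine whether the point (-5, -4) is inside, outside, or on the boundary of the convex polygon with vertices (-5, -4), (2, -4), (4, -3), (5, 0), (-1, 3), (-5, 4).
The point (-5, -4) lies on the polygon boundary

Boundary check: the query satisfies the collinearity and bounding-box conditions for some polygon edge, so it lies exactly on the boundary.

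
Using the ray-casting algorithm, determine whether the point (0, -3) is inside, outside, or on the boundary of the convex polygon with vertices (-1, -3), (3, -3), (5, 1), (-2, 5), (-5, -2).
The point (0, -3) lies on the polygon boundary

Boundary check: the query satisfies the collinearity and bounding-box conditions for some polygon edge, so it lies exactly on the boundary.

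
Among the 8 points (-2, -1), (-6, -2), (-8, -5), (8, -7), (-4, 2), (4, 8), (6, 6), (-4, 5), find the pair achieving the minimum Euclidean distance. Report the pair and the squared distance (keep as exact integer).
Pair = ((4, 8), (6, 6)); squared distance = 8

Compute all C(8, 2) = 28 pairwise squared distances (x_i − x_j)² + (y_i − y_j)². The minimum is 8, attained by the pair ((4, 8), (6, 6)).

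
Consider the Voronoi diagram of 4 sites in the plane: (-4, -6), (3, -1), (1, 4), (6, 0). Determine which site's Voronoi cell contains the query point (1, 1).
Nearest site = (3, -1)

The Voronoi cell of site s contains exactly those query points closer to s than to any other site. Compute squared distances from q = (1, 1) to each site:
  (3 − 1)² + (-1 − 1)² = 8
  (1 − 1)² + (4 − 1)² = 9
  (6 − 1)² + (0 − 1)² = 26
  (-4 − 1)² + (-6 − 1)² = 74
Minimum is attained by (3, -1), so q lies in its Voronoi cell.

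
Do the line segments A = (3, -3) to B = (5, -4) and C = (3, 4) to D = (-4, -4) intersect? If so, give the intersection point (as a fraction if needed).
No (intersection of containing lines falls outside at least one segment)

Parametrize and solve: t = -49/23, s = 14/23. At least one of these is outside [0, 1], so the segments do not intersect.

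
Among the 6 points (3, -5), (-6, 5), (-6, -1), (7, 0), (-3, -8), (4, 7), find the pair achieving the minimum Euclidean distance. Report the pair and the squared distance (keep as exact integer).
Pair = ((-6, 5), (-6, -1)); squared distance = 36

Compute all C(6, 2) = 15 pairwise squared distances (x_i − x_j)² + (y_i − y_j)². The minimum is 36, attained by the pair ((-6, 5), (-6, -1)).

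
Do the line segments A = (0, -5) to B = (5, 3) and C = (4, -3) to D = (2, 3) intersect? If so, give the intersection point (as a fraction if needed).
Yes; intersection at (70/23, -3/23) (t = 14/23 on AB, s = 11/23 on CD)

Parametrize AB as A + t(B − A) = (0 + 5 t, -5 + 8 t) and CD as C + s(D − C) = (4 + -2 s, -3 + 6 s). Solve the linear system for (t, s). Determinant = -46 ≠ 0, so a unique intersection of the containing lines exists. Solution: t = 14/23, s = 11/23 — both in [0, 1], so the segments cross. Intersection point: (70/23, -3/23).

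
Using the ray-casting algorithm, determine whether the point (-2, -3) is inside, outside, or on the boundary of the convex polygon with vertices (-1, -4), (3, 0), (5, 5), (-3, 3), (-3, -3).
The point (-2, -3) lies strictly inside the polygon

Cast a horizontal ray to the right from the query point and count how many polygon edges it crosses (each edge strictly once or zero times, handled with the usual half-open convention). 
Parity of crossings → odd ⇒ inside.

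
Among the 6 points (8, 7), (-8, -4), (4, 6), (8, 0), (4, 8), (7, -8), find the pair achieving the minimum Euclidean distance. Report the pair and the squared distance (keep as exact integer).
Pair = ((4, 6), (4, 8)); squared distance = 4

Compute all C(6, 2) = 15 pairwise squared distances (x_i − x_j)² + (y_i − y_j)². The minimum is 4, attained by the pair ((4, 6), (4, 8)).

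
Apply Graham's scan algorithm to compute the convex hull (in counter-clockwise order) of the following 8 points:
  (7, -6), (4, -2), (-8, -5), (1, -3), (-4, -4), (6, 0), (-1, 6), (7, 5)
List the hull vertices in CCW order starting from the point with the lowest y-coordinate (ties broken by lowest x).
Hull (CCW) = [(7, -6), (7, 5), (-1, 6), (-8, -5)]

Graham scan procedure:
  1. Find the pivot p₀ = point with lowest y (tie → lowest x): (7, -6).
  2. Sort the remaining points by polar angle around p₀.
  3. Walk through sorted points, maintaining a stack; pop the top while the last three entries make a non-left turn (cross product ≤ 0).
  4. Final stack is the convex hull in CCW order: (7, -6), (7, 5), (-1, 6), (-8, -5).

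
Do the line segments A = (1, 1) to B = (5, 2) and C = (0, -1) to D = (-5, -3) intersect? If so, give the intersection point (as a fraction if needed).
No (intersection of containing lines falls outside at least one segment)

Parametrize and solve: t = 8/3, s = -7/3. At least one of these is outside [0, 1], so the segments do not intersect.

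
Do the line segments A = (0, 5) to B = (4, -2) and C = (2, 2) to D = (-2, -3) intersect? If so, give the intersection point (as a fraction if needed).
Yes; intersection at (11/6, 43/24) (t = 11/24 on AB, s = 1/24 on CD)

Parametrize AB as A + t(B − A) = (0 + 4 t, 5 + -7 t) and CD as C + s(D − C) = (2 + -4 s, 2 + -5 s). Solve the linear system for (t, s). Determinant = 48 ≠ 0, so a unique intersection of the containing lines exists. Solution: t = 11/24, s = 1/24 — both in [0, 1], so the segments cross. Intersection point: (11/6, 43/24).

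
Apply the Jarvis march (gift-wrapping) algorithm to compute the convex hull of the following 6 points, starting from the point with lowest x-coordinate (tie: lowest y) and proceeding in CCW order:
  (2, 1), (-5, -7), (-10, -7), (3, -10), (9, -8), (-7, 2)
Hull (CCW) = [(-10, -7), (3, -10), (9, -8), (2, 1), (-7, 2)]

Jarvis march: at each step, from the current hull vertex p, select the next vertex q as the point such that every other point lies strictly to the left of (or on) the directed line p → q. (Equivalently: for every other point r, the cross product (q − p) × (r − p) ≥ 0.)
Starting point (lowest x, tie lowest y): (-10, -7). Wrap until returning to start. Resulting hull: (-10, -7), (3, -10), (9, -8), (2, 1), (-7, 2).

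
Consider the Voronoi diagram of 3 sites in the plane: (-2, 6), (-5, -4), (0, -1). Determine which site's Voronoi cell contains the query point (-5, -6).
Nearest site = (-5, -4)

The Voronoi cell of site s contains exactly those query points closer to s than to any other site. Compute squared distances from q = (-5, -6) to each site:
  (-5 − -5)² + (-4 − -6)² = 4
  (0 − -5)² + (-1 − -6)² = 50
  (-2 − -5)² + (6 − -6)² = 153
Minimum is attained by (-5, -4), so q lies in its Voronoi cell.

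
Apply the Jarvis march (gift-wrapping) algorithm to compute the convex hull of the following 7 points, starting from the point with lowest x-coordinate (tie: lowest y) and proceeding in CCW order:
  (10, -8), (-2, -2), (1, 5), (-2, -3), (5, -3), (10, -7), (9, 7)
Hull (CCW) = [(-2, -3), (10, -8), (10, -7), (9, 7), (1, 5), (-2, -2)]

Jarvis march: at each step, from the current hull vertex p, select the next vertex q as the point such that every other point lies strictly to the left of (or on) the directed line p → q. (Equivalently: for every other point r, the cross product (q − p) × (r − p) ≥ 0.)
Starting point (lowest x, tie lowest y): (-2, -3). Wrap until returning to start. Resulting hull: (-2, -3), (10, -8), (10, -7), (9, 7), (1, 5), (-2, -2).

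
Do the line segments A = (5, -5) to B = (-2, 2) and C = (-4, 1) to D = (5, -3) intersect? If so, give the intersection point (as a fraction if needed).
Yes; intersection at (7/5, -7/5) (t = 18/35 on AB, s = 3/5 on CD)

Parametrize AB as A + t(B − A) = (5 + -7 t, -5 + 7 t) and CD as C + s(D − C) = (-4 + 9 s, 1 + -4 s). Solve the linear system for (t, s). Determinant = 35 ≠ 0, so a unique intersection of the containing lines exists. Solution: t = 18/35, s = 3/5 — both in [0, 1], so the segments cross. Intersection point: (7/5, -7/5).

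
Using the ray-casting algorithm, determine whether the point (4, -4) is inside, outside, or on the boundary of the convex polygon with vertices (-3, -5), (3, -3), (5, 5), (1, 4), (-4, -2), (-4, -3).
The point (4, -4) lies strictly outside the polygon

Cast a horizontal ray to the right from the query point and count how many polygon edges it crosses (each edge strictly once or zero times, handled with the usual half-open convention). 
Parity of crossings → even ⇒ outside.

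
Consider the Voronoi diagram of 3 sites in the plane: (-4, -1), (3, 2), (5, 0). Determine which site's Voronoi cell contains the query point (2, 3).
Nearest site = (3, 2)

The Voronoi cell of site s contains exactly those query points closer to s than to any other site. Compute squared distances from q = (2, 3) to each site:
  (3 − 2)² + (2 − 3)² = 2
  (5 − 2)² + (0 − 3)² = 18
  (-4 − 2)² + (-1 − 3)² = 52
Minimum is attained by (3, 2), so q lies in its Voronoi cell.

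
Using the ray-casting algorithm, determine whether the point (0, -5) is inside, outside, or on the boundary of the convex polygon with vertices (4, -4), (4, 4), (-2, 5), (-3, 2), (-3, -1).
The point (0, -5) lies strictly outside the polygon

Cast a horizontal ray to the right from the query point and count how many polygon edges it crosses (each edge strictly once or zero times, handled with the usual half-open convention). 
Parity of crossings → even ⇒ outside.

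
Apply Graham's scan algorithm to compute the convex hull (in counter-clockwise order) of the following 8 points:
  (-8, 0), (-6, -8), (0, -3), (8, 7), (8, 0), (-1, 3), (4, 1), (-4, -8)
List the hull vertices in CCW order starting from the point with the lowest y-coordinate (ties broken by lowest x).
Hull (CCW) = [(-6, -8), (-4, -8), (8, 0), (8, 7), (-8, 0)]

Graham scan procedure:
  1. Find the pivot p₀ = point with lowest y (tie → lowest x): (-6, -8).
  2. Sort the remaining points by polar angle around p₀.
  3. Walk through sorted points, maintaining a stack; pop the top while the last three entries make a non-left turn (cross product ≤ 0).
  4. Final stack is the convex hull in CCW order: (-6, -8), (-4, -8), (8, 0), (8, 7), (-8, 0).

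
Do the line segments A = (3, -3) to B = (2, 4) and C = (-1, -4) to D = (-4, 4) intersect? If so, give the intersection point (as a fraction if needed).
No (intersection of containing lines falls outside at least one segment)

Parametrize and solve: t = -35/13, s = -29/13. At least one of these is outside [0, 1], so the segments do not intersect.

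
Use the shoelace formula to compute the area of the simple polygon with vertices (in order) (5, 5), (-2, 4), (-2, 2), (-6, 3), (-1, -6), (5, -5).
Area = 82

Shoelace formula: Area = (1/2) |Σ_i (x_i · y_{i+1} − x_{i+1} · y_i)| (indices mod n). Compute each cross term:
  (5)(4) − (-2)(5) = 30
  (-2)(2) − (-2)(4) = 4
  (-2)(3) − (-6)(2) = 6
  (-6)(-6) − (-1)(3) = 39
  (-1)(-5) − (5)(-6) = 35
  (5)(5) − (5)(-5) = 50
Sum = 164, so (signed) Area = 164/2 = 82, |Area| = 82.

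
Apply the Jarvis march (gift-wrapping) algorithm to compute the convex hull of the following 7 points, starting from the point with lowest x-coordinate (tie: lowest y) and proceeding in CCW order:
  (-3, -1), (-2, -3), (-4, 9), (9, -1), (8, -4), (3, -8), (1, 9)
Hull (CCW) = [(-4, 9), (-3, -1), (-2, -3), (3, -8), (8, -4), (9, -1), (1, 9)]

Jarvis march: at each step, from the current hull vertex p, select the next vertex q as the point such that every other point lies strictly to the left of (or on) the directed line p → q. (Equivalently: for every other point r, the cross product (q − p) × (r − p) ≥ 0.)
Starting point (lowest x, tie lowest y): (-4, 9). Wrap until returning to start. Resulting hull: (-4, 9), (-3, -1), (-2, -3), (3, -8), (8, -4), (9, -1), (1, 9).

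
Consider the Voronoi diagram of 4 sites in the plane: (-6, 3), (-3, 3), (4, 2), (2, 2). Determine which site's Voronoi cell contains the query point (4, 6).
Nearest site = (4, 2)

The Voronoi cell of site s contains exactly those query points closer to s than to any other site. Compute squared distances from q = (4, 6) to each site:
  (4 − 4)² + (2 − 6)² = 16
  (2 − 4)² + (2 − 6)² = 20
  (-3 − 4)² + (3 − 6)² = 58
  (-6 − 4)² + (3 − 6)² = 109
Minimum is attained by (4, 2), so q lies in its Voronoi cell.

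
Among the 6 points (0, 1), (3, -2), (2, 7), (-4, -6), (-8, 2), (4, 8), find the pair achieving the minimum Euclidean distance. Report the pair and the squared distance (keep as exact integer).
Pair = ((2, 7), (4, 8)); squared distance = 5

Compute all C(6, 2) = 15 pairwise squared distances (x_i − x_j)² + (y_i − y_j)². The minimum is 5, attained by the pair ((2, 7), (4, 8)).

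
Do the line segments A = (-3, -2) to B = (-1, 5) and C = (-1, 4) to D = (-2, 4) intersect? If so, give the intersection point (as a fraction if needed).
Yes; intersection at (-9/7, 4) (t = 6/7 on AB, s = 2/7 on CD)

Parametrize AB as A + t(B − A) = (-3 + 2 t, -2 + 7 t) and CD as C + s(D − C) = (-1 + -1 s, 4 + 0 s). Solve the linear system for (t, s). Determinant = -7 ≠ 0, so a unique intersection of the containing lines exists. Solution: t = 6/7, s = 2/7 — both in [0, 1], so the segments cross. Intersection point: (-9/7, 4).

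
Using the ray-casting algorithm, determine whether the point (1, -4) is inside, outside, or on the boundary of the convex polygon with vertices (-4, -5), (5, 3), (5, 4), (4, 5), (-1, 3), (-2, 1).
The point (1, -4) lies strictly outside the polygon

Cast a horizontal ray to the right from the query point and count how many polygon edges it crosses (each edge strictly once or zero times, handled with the usual half-open convention). 
Parity of crossings → even ⇒ outside.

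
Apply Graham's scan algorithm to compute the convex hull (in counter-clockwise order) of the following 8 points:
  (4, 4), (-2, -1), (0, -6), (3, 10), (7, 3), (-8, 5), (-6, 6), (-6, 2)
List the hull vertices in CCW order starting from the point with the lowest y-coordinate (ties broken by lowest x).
Hull (CCW) = [(0, -6), (7, 3), (3, 10), (-6, 6), (-8, 5), (-6, 2)]

Graham scan procedure:
  1. Find the pivot p₀ = point with lowest y (tie → lowest x): (0, -6).
  2. Sort the remaining points by polar angle around p₀.
  3. Walk through sorted points, maintaining a stack; pop the top while the last three entries make a non-left turn (cross product ≤ 0).
  4. Final stack is the convex hull in CCW order: (0, -6), (7, 3), (3, 10), (-6, 6), (-8, 5), (-6, 2).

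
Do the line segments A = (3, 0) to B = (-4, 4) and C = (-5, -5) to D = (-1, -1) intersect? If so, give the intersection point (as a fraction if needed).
No (intersection of containing lines falls outside at least one segment)

Parametrize and solve: t = 3/11, s = 67/44. At least one of these is outside [0, 1], so the segments do not intersect.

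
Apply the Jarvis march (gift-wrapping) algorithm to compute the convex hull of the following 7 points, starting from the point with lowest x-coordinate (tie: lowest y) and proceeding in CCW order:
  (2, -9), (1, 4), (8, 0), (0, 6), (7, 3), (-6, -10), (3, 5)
Hull (CCW) = [(-6, -10), (2, -9), (8, 0), (7, 3), (3, 5), (0, 6)]

Jarvis march: at each step, from the current hull vertex p, select the next vertex q as the point such that every other point lies strictly to the left of (or on) the directed line p → q. (Equivalently: for every other point r, the cross product (q − p) × (r − p) ≥ 0.)
Starting point (lowest x, tie lowest y): (-6, -10). Wrap until returning to start. Resulting hull: (-6, -10), (2, -9), (8, 0), (7, 3), (3, 5), (0, 6).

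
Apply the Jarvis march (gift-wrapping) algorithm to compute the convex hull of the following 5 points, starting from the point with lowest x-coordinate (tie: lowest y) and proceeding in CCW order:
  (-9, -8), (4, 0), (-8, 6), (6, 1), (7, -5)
Hull (CCW) = [(-9, -8), (7, -5), (6, 1), (-8, 6)]

Jarvis march: at each step, from the current hull vertex p, select the next vertex q as the point such that every other point lies strictly to the left of (or on) the directed line p → q. (Equivalently: for every other point r, the cross product (q − p) × (r − p) ≥ 0.)
Starting point (lowest x, tie lowest y): (-9, -8). Wrap until returning to start. Resulting hull: (-9, -8), (7, -5), (6, 1), (-8, 6).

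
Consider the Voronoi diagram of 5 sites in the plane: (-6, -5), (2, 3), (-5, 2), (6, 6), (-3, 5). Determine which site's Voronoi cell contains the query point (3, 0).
Nearest site = (2, 3)

The Voronoi cell of site s contains exactly those query points closer to s than to any other site. Compute squared distances from q = (3, 0) to each site:
  (2 − 3)² + (3 − 0)² = 10
  (6 − 3)² + (6 − 0)² = 45
  (-3 − 3)² + (5 − 0)² = 61
  (-5 − 3)² + (2 − 0)² = 68
  (-6 − 3)² + (-5 − 0)² = 106
Minimum is attained by (2, 3), so q lies in its Voronoi cell.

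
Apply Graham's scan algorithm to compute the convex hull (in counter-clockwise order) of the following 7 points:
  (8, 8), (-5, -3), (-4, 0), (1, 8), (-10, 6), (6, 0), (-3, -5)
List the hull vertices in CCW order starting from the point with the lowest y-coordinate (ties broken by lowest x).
Hull (CCW) = [(-3, -5), (6, 0), (8, 8), (1, 8), (-10, 6), (-5, -3)]

Graham scan procedure:
  1. Find the pivot p₀ = point with lowest y (tie → lowest x): (-3, -5).
  2. Sort the remaining points by polar angle around p₀.
  3. Walk through sorted points, maintaining a stack; pop the top while the last three entries make a non-left turn (cross product ≤ 0).
  4. Final stack is the convex hull in CCW order: (-3, -5), (6, 0), (8, 8), (1, 8), (-10, 6), (-5, -3).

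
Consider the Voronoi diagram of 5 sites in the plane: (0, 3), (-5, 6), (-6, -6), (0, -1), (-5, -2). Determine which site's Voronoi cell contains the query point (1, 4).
Nearest site = (0, 3)

The Voronoi cell of site s contains exactly those query points closer to s than to any other site. Compute squared distances from q = (1, 4) to each site:
  (0 − 1)² + (3 − 4)² = 2
  (0 − 1)² + (-1 − 4)² = 26
  (-5 − 1)² + (6 − 4)² = 40
  (-5 − 1)² + (-2 − 4)² = 72
  (-6 − 1)² + (-6 − 4)² = 149
Minimum is attained by (0, 3), so q lies in its Voronoi cell.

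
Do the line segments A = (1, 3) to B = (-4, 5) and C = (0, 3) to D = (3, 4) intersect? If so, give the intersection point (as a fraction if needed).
Yes; intersection at (6/11, 35/11) (t = 1/11 on AB, s = 2/11 on CD)

Parametrize AB as A + t(B − A) = (1 + -5 t, 3 + 2 t) and CD as C + s(D − C) = (0 + 3 s, 3 + 1 s). Solve the linear system for (t, s). Determinant = 11 ≠ 0, so a unique intersection of the containing lines exists. Solution: t = 1/11, s = 2/11 — both in [0, 1], so the segments cross. Intersection point: (6/11, 35/11).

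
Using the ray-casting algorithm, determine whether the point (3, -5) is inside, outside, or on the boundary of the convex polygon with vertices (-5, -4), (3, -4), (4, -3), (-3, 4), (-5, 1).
The point (3, -5) lies strictly outside the polygon

Cast a horizontal ray to the right from the query point and count how many polygon edges it crosses (each edge strictly once or zero times, handled with the usual half-open convention). 
Parity of crossings → even ⇒ outside.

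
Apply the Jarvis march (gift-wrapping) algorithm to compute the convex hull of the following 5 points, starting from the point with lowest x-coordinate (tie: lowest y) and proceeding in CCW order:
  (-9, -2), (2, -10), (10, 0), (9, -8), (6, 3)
Hull (CCW) = [(-9, -2), (2, -10), (9, -8), (10, 0), (6, 3)]

Jarvis march: at each step, from the current hull vertex p, select the next vertex q as the point such that every other point lies strictly to the left of (or on) the directed line p → q. (Equivalently: for every other point r, the cross product (q − p) × (r − p) ≥ 0.)
Starting point (lowest x, tie lowest y): (-9, -2). Wrap until returning to start. Resulting hull: (-9, -2), (2, -10), (9, -8), (10, 0), (6, 3).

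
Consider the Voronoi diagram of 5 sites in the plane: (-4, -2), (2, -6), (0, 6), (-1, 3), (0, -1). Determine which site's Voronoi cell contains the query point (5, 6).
Nearest site = (0, 6)

The Voronoi cell of site s contains exactly those query points closer to s than to any other site. Compute squared distances from q = (5, 6) to each site:
  (0 − 5)² + (6 − 6)² = 25
  (-1 − 5)² + (3 − 6)² = 45
  (0 − 5)² + (-1 − 6)² = 74
  (-4 − 5)² + (-2 − 6)² = 145
  (2 − 5)² + (-6 − 6)² = 153
Minimum is attained by (0, 6), so q lies in its Voronoi cell.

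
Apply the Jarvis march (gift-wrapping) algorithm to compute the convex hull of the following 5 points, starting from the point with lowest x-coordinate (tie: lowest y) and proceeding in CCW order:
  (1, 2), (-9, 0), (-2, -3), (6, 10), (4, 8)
Hull (CCW) = [(-9, 0), (-2, -3), (6, 10)]

Jarvis march: at each step, from the current hull vertex p, select the next vertex q as the point such that every other point lies strictly to the left of (or on) the directed line p → q. (Equivalently: for every other point r, the cross product (q − p) × (r − p) ≥ 0.)
Starting point (lowest x, tie lowest y): (-9, 0). Wrap until returning to start. Resulting hull: (-9, 0), (-2, -3), (6, 10).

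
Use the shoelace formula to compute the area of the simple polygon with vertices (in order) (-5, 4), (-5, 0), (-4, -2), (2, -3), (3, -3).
Area = 23

Shoelace formula: Area = (1/2) |Σ_i (x_i · y_{i+1} − x_{i+1} · y_i)| (indices mod n). Compute each cross term:
  (-5)(0) − (-5)(4) = 20
  (-5)(-2) − (-4)(0) = 10
  (-4)(-3) − (2)(-2) = 16
  (2)(-3) − (3)(-3) = 3
  (3)(4) − (-5)(-3) = -3
Sum = 46, so (signed) Area = 46/2 = 23, |Area| = 23.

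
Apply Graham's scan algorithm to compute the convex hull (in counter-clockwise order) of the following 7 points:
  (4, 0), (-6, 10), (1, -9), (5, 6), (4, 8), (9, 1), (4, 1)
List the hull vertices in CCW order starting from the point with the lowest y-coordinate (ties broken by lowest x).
Hull (CCW) = [(1, -9), (9, 1), (4, 8), (-6, 10)]

Graham scan procedure:
  1. Find the pivot p₀ = point with lowest y (tie → lowest x): (1, -9).
  2. Sort the remaining points by polar angle around p₀.
  3. Walk through sorted points, maintaining a stack; pop the top while the last three entries make a non-left turn (cross product ≤ 0).
  4. Final stack is the convex hull in CCW order: (1, -9), (9, 1), (4, 8), (-6, 10).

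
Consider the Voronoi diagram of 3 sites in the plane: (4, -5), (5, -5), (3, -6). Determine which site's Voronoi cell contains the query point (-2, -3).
Nearest site = (3, -6)

The Voronoi cell of site s contains exactly those query points closer to s than to any other site. Compute squared distances from q = (-2, -3) to each site:
  (3 − -2)² + (-6 − -3)² = 34
  (4 − -2)² + (-5 − -3)² = 40
  (5 − -2)² + (-5 − -3)² = 53
Minimum is attained by (3, -6), so q lies in its Voronoi cell.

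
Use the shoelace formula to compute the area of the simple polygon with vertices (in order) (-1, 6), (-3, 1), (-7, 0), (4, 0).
Area = 24

Shoelace formula: Area = (1/2) |Σ_i (x_i · y_{i+1} − x_{i+1} · y_i)| (indices mod n). Compute each cross term:
  (-1)(1) − (-3)(6) = 17
  (-3)(0) − (-7)(1) = 7
  (-7)(0) − (4)(0) = 0
  (4)(6) − (-1)(0) = 24
Sum = 48, so (signed) Area = 48/2 = 24, |Area| = 24.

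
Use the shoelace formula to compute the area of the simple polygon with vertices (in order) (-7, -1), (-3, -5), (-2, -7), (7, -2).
Area = 75/2

Shoelace formula: Area = (1/2) |Σ_i (x_i · y_{i+1} − x_{i+1} · y_i)| (indices mod n). Compute each cross term:
  (-7)(-5) − (-3)(-1) = 32
  (-3)(-7) − (-2)(-5) = 11
  (-2)(-2) − (7)(-7) = 53
  (7)(-1) − (-7)(-2) = -21
Sum = 75, so (signed) Area = 75/2 = 75/2, |Area| = 75/2.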